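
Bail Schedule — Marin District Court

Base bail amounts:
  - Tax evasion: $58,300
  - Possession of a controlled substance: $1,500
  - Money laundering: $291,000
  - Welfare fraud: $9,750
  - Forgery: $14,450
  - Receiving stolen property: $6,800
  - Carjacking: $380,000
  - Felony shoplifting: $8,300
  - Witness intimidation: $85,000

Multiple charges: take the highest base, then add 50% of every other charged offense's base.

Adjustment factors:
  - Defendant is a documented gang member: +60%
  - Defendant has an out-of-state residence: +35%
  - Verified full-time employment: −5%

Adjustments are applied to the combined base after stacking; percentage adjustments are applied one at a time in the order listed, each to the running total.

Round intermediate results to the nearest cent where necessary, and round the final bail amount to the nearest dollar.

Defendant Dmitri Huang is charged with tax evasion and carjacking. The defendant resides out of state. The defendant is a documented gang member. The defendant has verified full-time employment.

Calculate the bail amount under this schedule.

Base amounts from the schedule: tax evasion $58,300; carjacking $380,000.
Stacking rule: highest base plus 50% of each additional charge. Highest is carjacking at $380,000. Additional: $58,300 × 50% = $29,150. Combined base = $380,000 + $29,150 = $409,150.
Defendant is a documented gang member (+60%): $409,150 × 1.6 = $654,640.
Defendant has an out-of-state residence (+35%): $654,640 × 1.35 = $883,764.
Verified full-time employment (−5%): $883,764 × 0.95 = $839,575.80.
Rounded to the nearest dollar: $839,576.

$839,576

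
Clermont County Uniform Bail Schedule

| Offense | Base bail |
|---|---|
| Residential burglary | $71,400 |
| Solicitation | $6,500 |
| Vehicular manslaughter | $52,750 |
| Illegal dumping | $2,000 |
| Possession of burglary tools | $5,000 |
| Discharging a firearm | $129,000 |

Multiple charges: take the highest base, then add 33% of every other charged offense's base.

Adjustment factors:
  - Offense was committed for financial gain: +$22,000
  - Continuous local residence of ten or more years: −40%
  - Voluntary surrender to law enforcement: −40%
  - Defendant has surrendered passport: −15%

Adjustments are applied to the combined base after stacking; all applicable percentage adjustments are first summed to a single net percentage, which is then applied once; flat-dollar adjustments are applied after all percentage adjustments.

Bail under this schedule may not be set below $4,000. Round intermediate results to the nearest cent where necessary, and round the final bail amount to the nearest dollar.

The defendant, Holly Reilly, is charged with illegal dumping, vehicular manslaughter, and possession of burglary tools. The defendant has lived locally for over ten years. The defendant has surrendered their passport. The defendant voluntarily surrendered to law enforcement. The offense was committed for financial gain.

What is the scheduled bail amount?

Base amounts from the schedule: illegal dumping $2,000; vehicular manslaughter $52,750; possession of burglary tools $5,000.
Stacking rule: highest base plus 33% of each additional charge. Highest is vehicular manslaughter at $52,750. Additional: $2,000 × 33% = $660; $5,000 × 33% = $1,650. Combined base = $52,750 + $2,310 = $55,060.
Net percentage adjustment: −40% −40% −15% = −95%. $55,060 × 0.05 = $2,753.
Offense was committed for financial gain (+$22,000 flat): $2,753 + $22,000 = $24,753.
$24,753 is at or above the $4,000 minimum.

$24,753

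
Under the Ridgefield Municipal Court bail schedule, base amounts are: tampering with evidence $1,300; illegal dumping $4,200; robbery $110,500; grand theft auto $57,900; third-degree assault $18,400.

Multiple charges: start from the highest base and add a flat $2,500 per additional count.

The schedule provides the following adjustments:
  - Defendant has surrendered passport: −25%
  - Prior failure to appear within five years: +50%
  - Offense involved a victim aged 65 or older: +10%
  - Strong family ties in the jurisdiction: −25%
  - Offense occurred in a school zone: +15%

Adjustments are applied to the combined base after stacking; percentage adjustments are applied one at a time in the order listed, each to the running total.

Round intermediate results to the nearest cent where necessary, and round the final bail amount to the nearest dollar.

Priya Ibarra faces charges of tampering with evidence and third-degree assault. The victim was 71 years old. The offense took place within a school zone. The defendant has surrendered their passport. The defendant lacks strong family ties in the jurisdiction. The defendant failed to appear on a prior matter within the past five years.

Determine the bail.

Base amounts from the schedule: tampering with evidence $1,300; third-degree assault $18,400.
Stacking rule: highest base plus $2,500 per additional charge. Highest is third-degree assault at $18,400; 1 additional charge → +$2,500. Combined base = $20,900.
Defendant has surrendered passport (−25%): $20,900 × 0.75 = $15,675.
Prior failure to appear within five years (+50%): $15,675 × 1.5 = $23,512.50.
Offense involved a victim aged 65 or older (+10%): $23,512.50 × 1.1 = $25,863.75.
Offense occurred in a school zone (+15%): $25,863.75 × 1.15 = $29,743.31.
Rounded to the nearest dollar: $29,743.

$29,743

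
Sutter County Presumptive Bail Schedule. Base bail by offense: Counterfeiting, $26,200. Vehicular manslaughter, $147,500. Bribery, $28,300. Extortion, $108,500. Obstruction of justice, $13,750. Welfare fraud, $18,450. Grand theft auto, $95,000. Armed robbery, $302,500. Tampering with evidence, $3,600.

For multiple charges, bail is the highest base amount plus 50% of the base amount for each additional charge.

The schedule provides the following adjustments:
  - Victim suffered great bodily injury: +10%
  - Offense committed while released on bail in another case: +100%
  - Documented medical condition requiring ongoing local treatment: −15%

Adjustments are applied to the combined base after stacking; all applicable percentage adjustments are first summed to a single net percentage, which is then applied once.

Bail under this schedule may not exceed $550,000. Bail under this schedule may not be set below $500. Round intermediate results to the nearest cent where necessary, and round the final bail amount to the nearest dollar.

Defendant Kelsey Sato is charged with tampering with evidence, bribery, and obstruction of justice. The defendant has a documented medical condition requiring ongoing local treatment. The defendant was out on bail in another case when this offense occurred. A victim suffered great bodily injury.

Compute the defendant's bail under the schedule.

Base amounts from the schedule: tampering with evidence $3,600; bribery $28,300; obstruction of justice $13,750.
Stacking rule: highest base plus 50% of each additional charge. Highest is bribery at $28,300. Additional: $3,600 × 50% = $1,800; $13,750 × 50% = $6,875. Combined base = $28,300 + $8,675 = $36,975.
Net percentage adjustment: +10% +100% −15% = +95%. $36,975 × 1.95 = $72,101.25.
$72,101.25 is within the $550,000 maximum.
$72,101.25 is at or above the $500 minimum.
Rounded to the nearest dollar: $72,101.

$72,101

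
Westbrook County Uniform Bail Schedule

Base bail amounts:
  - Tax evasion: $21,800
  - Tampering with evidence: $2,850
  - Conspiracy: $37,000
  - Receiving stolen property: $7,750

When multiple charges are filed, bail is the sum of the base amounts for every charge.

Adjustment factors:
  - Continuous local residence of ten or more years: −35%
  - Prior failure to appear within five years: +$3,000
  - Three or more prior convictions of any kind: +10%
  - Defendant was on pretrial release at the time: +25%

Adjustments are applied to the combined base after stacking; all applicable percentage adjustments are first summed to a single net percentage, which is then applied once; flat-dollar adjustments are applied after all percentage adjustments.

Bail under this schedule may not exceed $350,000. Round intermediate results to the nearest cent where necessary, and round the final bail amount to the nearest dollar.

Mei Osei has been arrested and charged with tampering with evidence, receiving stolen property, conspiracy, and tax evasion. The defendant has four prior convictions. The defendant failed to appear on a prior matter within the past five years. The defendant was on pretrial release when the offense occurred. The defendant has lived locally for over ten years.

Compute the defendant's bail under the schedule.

Base amounts from the schedule: tampering with evidence $2,850; receiving stolen property $7,750; conspiracy $37,000; tax evasion $21,800.
Stacking rule: sum of all bases. $2,850 + $7,750 + $37,000 + $21,800 = $69,400.
Net percentage adjustment: −35% +10% +25% = +0%. $69,400 × 1 = $69,400.
Prior failure to appear within five years (+$3,000 flat): $69,400 + $3,000 = $72,400.
$72,400 is within the $350,000 maximum.

$72,400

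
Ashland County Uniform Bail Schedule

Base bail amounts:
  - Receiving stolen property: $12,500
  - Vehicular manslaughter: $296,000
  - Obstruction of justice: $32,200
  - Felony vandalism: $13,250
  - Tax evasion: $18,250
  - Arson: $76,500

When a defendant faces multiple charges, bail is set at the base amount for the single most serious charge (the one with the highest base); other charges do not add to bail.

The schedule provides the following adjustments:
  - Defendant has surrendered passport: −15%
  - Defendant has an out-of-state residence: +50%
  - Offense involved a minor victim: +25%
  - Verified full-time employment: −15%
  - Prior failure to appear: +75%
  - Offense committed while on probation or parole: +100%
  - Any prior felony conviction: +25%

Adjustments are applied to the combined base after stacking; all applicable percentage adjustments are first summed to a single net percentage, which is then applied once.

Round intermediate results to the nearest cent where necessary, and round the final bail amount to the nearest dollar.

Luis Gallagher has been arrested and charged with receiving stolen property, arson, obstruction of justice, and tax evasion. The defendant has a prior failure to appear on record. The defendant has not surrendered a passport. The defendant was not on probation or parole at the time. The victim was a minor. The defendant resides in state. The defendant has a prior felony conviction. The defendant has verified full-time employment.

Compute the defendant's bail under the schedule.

Base amounts from the schedule: receiving stolen property $12,500; arson $76,500; obstruction of justice $32,200; tax evasion $18,250.
Stacking rule: use the highest base only. Highest is arson at $76,500. Combined base = $76,500.
Net percentage adjustment: +25% −15% +75% +25% = +110%. $76,500 × 2.1 = $160,650.

$160,650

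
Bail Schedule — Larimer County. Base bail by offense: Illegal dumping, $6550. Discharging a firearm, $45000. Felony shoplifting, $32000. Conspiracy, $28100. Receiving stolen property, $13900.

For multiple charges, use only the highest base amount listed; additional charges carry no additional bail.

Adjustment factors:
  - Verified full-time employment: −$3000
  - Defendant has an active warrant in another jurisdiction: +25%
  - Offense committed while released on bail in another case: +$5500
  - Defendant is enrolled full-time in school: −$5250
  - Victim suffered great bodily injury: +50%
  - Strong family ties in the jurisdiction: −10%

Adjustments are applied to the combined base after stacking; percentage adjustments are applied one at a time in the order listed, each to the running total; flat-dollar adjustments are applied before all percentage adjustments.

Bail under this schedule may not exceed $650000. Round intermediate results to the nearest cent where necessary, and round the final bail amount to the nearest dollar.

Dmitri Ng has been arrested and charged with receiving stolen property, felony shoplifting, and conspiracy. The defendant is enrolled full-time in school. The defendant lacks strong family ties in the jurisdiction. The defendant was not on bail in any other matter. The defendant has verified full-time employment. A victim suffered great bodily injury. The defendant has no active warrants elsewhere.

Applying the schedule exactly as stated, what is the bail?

Base amounts from the schedule: receiving stolen property $13900; felony shoplifting $32000; conspiracy $28100.
Stacking rule: use the highest base only. Highest is felony shoplifting at $32000. Combined base = $32000.
Verified full-time employment (−$3000 flat): $32000 − $3000 = $29000.
Defendant is enrolled full-time in school (−$5250 flat): $29000 − $5250 = $23750.
Victim suffered great bodily injury (+50%): $23750 × 1.5 = $35625.
$35625 is within the $650000 maximum.

$35625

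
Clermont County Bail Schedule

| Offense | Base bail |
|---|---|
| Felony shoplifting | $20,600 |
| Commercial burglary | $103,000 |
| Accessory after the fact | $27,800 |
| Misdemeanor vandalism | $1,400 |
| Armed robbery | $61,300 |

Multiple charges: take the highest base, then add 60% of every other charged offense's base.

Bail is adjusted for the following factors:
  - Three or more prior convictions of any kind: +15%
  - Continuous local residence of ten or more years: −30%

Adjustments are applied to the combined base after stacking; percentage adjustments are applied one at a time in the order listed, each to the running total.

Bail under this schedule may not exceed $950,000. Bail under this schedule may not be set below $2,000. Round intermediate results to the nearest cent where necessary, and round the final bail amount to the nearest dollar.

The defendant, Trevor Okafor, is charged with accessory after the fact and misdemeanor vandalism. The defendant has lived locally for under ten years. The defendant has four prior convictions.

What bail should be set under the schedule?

Base amounts from the schedule: accessory after the fact $27,800; misdemeanor vandalism $1,400.
Stacking rule: highest base plus 60% of each additional charge. Highest is accessory after the fact at $27,800. Additional: $1,400 × 60% = $840. Combined base = $27,800 + $840 = $28,640.
Three or more prior convictions of any kind (+15%): $28,640 × 1.15 = $32,936.
$32,936 is within the $950,000 maximum.
$32,936 is at or above the $2,000 minimum.

$32,936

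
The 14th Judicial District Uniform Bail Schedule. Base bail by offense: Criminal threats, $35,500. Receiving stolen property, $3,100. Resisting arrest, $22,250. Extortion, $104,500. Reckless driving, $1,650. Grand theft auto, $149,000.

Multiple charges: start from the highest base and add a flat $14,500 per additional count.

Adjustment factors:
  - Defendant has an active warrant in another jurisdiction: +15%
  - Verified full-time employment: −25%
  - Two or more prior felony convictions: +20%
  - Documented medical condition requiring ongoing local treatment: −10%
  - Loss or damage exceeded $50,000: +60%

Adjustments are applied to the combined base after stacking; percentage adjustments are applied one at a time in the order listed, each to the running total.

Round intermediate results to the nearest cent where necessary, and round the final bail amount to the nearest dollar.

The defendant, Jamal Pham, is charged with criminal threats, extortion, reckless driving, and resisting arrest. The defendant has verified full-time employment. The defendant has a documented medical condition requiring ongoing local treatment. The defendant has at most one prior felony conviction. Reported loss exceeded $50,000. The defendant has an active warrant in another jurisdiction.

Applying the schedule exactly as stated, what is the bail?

$183,816

Base amounts from the schedule: criminal threats $35,500; extortion $104,500; reckless driving $1,650; resisting arrest $22,250.
Stacking rule: highest base plus $14,500 per additional charge. Highest is extortion at $104,500; 3 additional charges → +$43,500. Combined base = $148,000.
Defendant has an active warrant in another jurisdiction (+15%): $148,000 × 1.15 = $170,200.
Verified full-time employment (−25%): $170,200 × 0.75 = $127,650.
Documented medical condition requiring ongoing local treatment (−10%): $127,650 × 0.9 = $114,885.
Loss or damage exceeded $50,000 (+60%): $114,885 × 1.6 = $183,816.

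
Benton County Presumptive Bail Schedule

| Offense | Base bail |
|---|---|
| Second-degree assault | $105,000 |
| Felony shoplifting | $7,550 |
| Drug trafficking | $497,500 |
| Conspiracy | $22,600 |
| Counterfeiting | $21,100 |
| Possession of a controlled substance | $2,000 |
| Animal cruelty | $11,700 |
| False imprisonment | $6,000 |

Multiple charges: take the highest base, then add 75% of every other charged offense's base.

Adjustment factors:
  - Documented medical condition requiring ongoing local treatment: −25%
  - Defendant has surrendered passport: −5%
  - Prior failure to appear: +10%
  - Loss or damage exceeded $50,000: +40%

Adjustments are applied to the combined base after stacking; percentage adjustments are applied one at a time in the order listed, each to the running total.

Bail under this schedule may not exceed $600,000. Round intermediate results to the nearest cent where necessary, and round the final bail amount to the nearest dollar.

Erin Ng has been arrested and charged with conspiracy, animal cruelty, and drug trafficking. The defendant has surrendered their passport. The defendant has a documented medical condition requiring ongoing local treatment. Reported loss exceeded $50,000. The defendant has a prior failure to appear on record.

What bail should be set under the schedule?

Base amounts from the schedule: conspiracy $22,600; animal cruelty $11,700; drug trafficking $497,500.
Stacking rule: highest base plus 75% of each additional charge. Highest is drug trafficking at $497,500. Additional: $22,600 × 75% = $16,950; $11,700 × 75% = $8,775. Combined base = $497,500 + $25,725 = $523,225.
Documented medical condition requiring ongoing local treatment (−25%): $523,225 × 0.75 = $392,418.75.
Defendant has surrendered passport (−5%): $392,418.75 × 0.95 = $372,797.81.
Prior failure to appear (+10%): $372,797.81 × 1.1 = $410,077.59.
Loss or damage exceeded $50,000 (+40%): $410,077.59 × 1.4 = $574,108.63.
$574,108.63 is within the $600,000 maximum.
Rounded to the nearest dollar: $574,109.

$574,109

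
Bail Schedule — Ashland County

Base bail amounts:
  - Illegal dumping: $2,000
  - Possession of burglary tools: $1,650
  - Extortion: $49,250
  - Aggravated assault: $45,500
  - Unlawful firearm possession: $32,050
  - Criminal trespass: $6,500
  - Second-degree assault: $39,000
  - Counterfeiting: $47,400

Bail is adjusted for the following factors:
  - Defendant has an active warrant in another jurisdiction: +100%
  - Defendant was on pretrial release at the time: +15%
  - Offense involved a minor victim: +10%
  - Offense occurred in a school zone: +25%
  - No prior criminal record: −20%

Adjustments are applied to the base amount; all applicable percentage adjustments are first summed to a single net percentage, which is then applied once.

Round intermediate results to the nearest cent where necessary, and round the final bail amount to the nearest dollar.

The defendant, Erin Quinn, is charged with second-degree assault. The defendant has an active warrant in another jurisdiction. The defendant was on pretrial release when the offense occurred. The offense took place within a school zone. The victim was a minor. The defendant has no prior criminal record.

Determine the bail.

$89,700

Base amounts from the schedule: second-degree assault $39,000.
Single charge. Combined base = $39,000.
Net percentage adjustment: +100% +15% +10% +25% −20% = +130%. $39,000 × 2.3 = $89,700.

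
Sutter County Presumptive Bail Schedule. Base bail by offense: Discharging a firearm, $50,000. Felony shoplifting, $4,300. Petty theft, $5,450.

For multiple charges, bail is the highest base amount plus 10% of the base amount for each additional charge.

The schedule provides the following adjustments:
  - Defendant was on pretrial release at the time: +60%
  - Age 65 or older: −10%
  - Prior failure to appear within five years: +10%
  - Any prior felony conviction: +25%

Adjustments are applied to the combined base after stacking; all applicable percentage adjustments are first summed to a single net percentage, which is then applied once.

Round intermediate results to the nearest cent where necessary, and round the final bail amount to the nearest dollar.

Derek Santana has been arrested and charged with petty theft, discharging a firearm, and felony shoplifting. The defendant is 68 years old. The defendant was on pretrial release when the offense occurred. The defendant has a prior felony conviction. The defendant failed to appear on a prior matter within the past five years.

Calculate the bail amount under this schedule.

$94,304

Base amounts from the schedule: petty theft $5,450; discharging a firearm $50,000; felony shoplifting $4,300.
Stacking rule: highest base plus 10% of each additional charge. Highest is discharging a firearm at $50,000. Additional: $5,450 × 10% = $545; $4,300 × 10% = $430. Combined base = $50,000 + $975 = $50,975.
Net percentage adjustment: +60% −10% +10% +25% = +85%. $50,975 × 1.85 = $94,303.75.
Rounded to the nearest dollar: $94,304.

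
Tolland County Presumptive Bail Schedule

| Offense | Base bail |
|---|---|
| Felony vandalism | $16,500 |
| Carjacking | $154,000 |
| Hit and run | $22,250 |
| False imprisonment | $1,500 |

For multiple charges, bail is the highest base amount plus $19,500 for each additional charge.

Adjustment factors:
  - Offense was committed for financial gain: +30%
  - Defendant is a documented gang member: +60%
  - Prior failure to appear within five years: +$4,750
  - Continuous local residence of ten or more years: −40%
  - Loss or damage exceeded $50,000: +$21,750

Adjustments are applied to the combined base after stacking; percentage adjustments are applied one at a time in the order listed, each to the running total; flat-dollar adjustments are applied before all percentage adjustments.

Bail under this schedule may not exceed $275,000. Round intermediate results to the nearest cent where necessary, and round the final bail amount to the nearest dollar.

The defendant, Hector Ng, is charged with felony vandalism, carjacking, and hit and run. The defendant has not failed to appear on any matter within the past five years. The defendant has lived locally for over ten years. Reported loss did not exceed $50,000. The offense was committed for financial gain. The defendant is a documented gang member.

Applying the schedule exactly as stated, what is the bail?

$240,864

Base amounts from the schedule: felony vandalism $16,500; carjacking $154,000; hit and run $22,250.
Stacking rule: highest base plus $19,500 per additional charge. Highest is carjacking at $154,000; 2 additional charges → +$39,000. Combined base = $193,000.
Offense was committed for financial gain (+30%): $193,000 × 1.3 = $250,900.
Defendant is a documented gang member (+60%): $250,900 × 1.6 = $401,440.
Continuous local residence of ten or more years (−40%): $401,440 × 0.6 = $240,864.
$240,864 is within the $275,000 maximum.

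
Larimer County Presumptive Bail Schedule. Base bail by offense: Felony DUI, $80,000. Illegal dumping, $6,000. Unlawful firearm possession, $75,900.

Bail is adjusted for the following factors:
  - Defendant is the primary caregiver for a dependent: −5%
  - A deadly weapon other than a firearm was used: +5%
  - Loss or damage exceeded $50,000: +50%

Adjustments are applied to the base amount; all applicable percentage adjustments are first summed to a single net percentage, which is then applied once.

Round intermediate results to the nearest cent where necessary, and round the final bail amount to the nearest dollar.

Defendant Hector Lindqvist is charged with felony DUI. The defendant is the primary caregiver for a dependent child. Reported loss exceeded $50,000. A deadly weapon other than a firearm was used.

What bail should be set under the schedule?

$120,000

Base amounts from the schedule: felony DUI $80,000.
Single charge. Combined base = $80,000.
Net percentage adjustment: −5% +5% +50% = +50%. $80,000 × 1.5 = $120,000.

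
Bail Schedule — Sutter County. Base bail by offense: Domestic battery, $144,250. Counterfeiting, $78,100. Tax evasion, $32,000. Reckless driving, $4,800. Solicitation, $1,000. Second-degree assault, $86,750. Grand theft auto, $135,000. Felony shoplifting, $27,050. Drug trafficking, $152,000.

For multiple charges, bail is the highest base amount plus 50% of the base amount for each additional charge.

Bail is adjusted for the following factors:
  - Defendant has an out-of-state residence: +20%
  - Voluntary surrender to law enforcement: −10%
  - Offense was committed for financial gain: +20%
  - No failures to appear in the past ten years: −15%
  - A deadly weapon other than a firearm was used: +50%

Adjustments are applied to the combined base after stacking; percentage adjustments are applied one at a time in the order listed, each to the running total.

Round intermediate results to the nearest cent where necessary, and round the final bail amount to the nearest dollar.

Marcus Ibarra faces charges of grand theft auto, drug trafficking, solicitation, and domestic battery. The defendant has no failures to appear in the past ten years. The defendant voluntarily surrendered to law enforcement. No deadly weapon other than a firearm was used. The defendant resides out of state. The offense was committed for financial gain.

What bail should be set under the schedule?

$321,805

Base amounts from the schedule: grand theft auto $135,000; drug trafficking $152,000; solicitation $1,000; domestic battery $144,250.
Stacking rule: highest base plus 50% of each additional charge. Highest is drug trafficking at $152,000. Additional: $135,000 × 50% = $67,500; $1,000 × 50% = $500; $144,250 × 50% = $72,125. Combined base = $152,000 + $140,125 = $292,125.
Defendant has an out-of-state residence (+20%): $292,125 × 1.2 = $350,550.
Voluntary surrender to law enforcement (−10%): $350,550 × 0.9 = $315,495.
Offense was committed for financial gain (+20%): $315,495 × 1.2 = $378,594.
No failures to appear in the past ten years (−15%): $378,594 × 0.85 = $321,804.90.
Rounded to the nearest dollar: $321,805.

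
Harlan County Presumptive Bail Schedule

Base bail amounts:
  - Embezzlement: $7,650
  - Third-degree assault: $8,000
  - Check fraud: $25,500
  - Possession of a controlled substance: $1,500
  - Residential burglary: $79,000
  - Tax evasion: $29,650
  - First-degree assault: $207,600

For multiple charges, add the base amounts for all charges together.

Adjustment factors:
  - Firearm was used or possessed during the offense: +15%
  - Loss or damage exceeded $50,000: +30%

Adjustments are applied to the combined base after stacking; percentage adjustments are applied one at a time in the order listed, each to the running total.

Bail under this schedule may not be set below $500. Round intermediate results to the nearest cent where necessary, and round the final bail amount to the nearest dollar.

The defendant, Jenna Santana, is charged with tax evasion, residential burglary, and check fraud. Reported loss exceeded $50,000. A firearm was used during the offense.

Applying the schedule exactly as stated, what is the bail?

Base amounts from the schedule: tax evasion $29,650; residential burglary $79,000; check fraud $25,500.
Stacking rule: sum of all bases. $29,650 + $79,000 + $25,500 = $134,150.
Firearm was used or possessed during the offense (+15%): $134,150 × 1.15 = $154,272.50.
Loss or damage exceeded $50,000 (+30%): $154,272.50 × 1.3 = $200,554.25.
$200,554.25 is at or above the $500 minimum.
Rounded to the nearest dollar: $200,554.

$200,554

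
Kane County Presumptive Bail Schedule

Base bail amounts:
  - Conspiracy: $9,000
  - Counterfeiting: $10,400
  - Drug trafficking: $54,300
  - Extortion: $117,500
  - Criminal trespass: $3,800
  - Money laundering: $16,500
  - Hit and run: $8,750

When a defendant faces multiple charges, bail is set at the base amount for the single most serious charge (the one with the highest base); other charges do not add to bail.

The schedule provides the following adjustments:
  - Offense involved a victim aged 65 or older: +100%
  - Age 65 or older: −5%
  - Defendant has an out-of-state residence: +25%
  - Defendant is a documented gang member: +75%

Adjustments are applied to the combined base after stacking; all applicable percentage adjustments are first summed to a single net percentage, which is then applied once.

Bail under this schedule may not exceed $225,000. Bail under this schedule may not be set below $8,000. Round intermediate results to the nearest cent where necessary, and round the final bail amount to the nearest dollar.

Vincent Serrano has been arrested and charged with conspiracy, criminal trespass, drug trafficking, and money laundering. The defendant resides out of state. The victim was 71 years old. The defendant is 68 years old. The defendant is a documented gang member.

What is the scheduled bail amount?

$160,185

Base amounts from the schedule: conspiracy $9,000; criminal trespass $3,800; drug trafficking $54,300; money laundering $16,500.
Stacking rule: use the highest base only. Highest is drug trafficking at $54,300. Combined base = $54,300.
Net percentage adjustment: +100% −5% +25% +75% = +195%. $54,300 × 2.95 = $160,185.
$160,185 is within the $225,000 maximum.
$160,185 is at or above the $8,000 minimum.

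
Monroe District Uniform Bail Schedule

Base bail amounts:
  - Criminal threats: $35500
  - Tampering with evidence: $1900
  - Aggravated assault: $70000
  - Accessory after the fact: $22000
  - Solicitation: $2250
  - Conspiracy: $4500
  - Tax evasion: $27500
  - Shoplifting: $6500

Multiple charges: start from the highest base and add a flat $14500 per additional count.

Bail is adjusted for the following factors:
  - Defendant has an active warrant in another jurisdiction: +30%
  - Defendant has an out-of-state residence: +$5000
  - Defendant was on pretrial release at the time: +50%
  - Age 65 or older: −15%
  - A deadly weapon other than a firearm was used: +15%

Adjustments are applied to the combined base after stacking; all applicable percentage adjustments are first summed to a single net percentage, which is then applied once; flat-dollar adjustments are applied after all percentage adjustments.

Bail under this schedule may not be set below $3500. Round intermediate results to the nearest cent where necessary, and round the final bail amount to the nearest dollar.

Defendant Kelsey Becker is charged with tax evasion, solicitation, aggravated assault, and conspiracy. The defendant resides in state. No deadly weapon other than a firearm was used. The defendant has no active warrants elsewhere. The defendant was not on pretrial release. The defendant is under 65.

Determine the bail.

$113500

Base amounts from the schedule: tax evasion $27500; solicitation $2250; aggravated assault $70000; conspiracy $4500.
Stacking rule: highest base plus $14500 per additional charge. Highest is aggravated assault at $70000; 3 additional charges → +$43500. Combined base = $113500.
No adjustment factors apply to this defendant.
$113500 is at or above the $3500 minimum.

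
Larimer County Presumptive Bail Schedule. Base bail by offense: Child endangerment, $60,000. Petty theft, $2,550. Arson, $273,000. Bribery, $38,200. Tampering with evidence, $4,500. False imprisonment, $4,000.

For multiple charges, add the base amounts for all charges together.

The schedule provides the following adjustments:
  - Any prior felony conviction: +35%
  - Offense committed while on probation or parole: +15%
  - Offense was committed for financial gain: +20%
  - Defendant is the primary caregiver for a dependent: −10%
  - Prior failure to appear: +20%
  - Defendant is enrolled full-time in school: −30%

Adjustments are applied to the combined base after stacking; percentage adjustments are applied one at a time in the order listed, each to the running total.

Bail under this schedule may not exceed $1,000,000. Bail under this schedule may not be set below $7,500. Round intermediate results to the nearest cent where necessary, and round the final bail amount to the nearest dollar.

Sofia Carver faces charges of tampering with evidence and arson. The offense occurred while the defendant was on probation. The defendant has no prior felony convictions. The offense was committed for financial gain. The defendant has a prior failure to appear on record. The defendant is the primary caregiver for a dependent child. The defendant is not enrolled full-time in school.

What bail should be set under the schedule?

$413,586

Base amounts from the schedule: tampering with evidence $4,500; arson $273,000.
Stacking rule: sum of all bases. $4,500 + $273,000 = $277,500.
Offense committed while on probation or parole (+15%): $277,500 × 1.15 = $319,125.
Offense was committed for financial gain (+20%): $319,125 × 1.2 = $382,950.
Defendant is the primary caregiver for a dependent (−10%): $382,950 × 0.9 = $344,655.
Prior failure to appear (+20%): $344,655 × 1.2 = $413,586.
$413,586 is within the $1,000,000 maximum.
$413,586 is at or above the $7,500 minimum.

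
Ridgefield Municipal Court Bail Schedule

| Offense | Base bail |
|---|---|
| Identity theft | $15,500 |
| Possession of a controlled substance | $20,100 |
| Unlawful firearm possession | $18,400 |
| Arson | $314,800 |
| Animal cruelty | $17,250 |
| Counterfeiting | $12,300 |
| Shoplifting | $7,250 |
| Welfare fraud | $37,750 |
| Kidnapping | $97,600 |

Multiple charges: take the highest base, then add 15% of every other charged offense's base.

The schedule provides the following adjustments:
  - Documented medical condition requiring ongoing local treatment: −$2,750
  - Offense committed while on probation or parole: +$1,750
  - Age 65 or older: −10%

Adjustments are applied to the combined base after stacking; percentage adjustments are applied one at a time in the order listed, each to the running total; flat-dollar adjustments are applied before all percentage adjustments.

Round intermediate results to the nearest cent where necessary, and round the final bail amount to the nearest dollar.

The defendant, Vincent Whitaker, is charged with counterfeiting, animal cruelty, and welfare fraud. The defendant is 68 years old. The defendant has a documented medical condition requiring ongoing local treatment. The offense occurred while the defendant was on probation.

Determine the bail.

$37,064

Base amounts from the schedule: counterfeiting $12,300; animal cruelty $17,250; welfare fraud $37,750.
Stacking rule: highest base plus 15% of each additional charge. Highest is welfare fraud at $37,750. Additional: $12,300 × 15% = $1,845; $17,250 × 15% = $2,587.50. Combined base = $37,750 + $4,432.50 = $42,182.50.
Documented medical condition requiring ongoing local treatment (−$2,750 flat): $42,182.50 − $2,750 = $39,432.50.
Offense committed while on probation or parole (+$1,750 flat): $39,432.50 + $1,750 = $41,182.50.
Age 65 or older (−10%): $41,182.50 × 0.9 = $37,064.25.
Rounded to the nearest dollar: $37,064.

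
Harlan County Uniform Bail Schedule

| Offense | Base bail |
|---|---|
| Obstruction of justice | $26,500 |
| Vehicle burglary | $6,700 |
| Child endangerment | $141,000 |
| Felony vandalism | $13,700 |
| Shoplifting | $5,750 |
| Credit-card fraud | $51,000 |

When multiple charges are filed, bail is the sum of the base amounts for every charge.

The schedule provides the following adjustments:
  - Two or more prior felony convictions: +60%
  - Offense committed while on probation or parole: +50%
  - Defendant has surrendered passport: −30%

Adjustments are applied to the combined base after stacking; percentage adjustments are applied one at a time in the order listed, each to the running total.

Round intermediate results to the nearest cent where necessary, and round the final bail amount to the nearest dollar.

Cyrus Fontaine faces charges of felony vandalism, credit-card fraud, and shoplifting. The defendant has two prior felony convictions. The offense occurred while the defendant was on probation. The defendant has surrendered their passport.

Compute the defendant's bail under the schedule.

$118,356

Base amounts from the schedule: felony vandalism $13,700; credit-card fraud $51,000; shoplifting $5,750.
Stacking rule: sum of all bases. $13,700 + $51,000 + $5,750 = $70,450.
Two or more prior felony convictions (+60%): $70,450 × 1.6 = $112,720.
Offense committed while on probation or parole (+50%): $112,720 × 1.5 = $169,080.
Defendant has surrendered passport (−30%): $169,080 × 0.7 = $118,356.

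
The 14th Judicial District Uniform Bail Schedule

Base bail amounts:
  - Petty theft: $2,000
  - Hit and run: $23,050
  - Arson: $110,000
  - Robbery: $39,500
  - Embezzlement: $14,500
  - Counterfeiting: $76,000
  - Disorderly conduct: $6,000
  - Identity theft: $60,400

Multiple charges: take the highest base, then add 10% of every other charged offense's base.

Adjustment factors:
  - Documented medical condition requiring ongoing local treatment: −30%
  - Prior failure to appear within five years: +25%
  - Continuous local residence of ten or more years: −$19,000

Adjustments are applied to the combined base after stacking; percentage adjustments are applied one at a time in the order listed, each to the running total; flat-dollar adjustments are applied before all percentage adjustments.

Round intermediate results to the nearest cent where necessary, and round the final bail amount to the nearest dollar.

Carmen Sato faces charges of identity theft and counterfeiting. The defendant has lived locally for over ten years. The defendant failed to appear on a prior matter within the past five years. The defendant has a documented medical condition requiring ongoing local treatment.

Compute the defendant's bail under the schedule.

$55,160

Base amounts from the schedule: identity theft $60,400; counterfeiting $76,000.
Stacking rule: highest base plus 10% of each additional charge. Highest is counterfeiting at $76,000. Additional: $60,400 × 10% = $6,040. Combined base = $76,000 + $6,040 = $82,040.
Continuous local residence of ten or more years (−$19,000 flat): $82,040 − $19,000 = $63,040.
Documented medical condition requiring ongoing local treatment (−30%): $63,040 × 0.7 = $44,128.
Prior failure to appear within five years (+25%): $44,128 × 1.25 = $55,160.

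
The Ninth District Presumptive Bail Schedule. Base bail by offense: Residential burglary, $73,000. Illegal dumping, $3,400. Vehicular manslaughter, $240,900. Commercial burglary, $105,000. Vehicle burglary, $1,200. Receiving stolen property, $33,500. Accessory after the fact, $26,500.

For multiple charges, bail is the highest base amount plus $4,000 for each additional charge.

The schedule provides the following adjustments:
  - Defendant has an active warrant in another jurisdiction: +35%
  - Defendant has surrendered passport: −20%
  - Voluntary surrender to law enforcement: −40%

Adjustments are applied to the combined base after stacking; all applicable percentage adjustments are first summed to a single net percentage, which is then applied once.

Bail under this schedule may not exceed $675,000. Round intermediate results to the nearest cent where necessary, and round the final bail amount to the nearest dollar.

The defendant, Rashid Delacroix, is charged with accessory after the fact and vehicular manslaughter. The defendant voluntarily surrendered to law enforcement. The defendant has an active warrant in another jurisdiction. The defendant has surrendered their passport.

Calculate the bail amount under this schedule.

$183,675

Base amounts from the schedule: accessory after the fact $26,500; vehicular manslaughter $240,900.
Stacking rule: highest base plus $4,000 per additional charge. Highest is vehicular manslaughter at $240,900; 1 additional charge → +$4,000. Combined base = $244,900.
Net percentage adjustment: +35% −20% −40% = −25%. $244,900 × 0.75 = $183,675.
$183,675 is within the $675,000 maximum.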